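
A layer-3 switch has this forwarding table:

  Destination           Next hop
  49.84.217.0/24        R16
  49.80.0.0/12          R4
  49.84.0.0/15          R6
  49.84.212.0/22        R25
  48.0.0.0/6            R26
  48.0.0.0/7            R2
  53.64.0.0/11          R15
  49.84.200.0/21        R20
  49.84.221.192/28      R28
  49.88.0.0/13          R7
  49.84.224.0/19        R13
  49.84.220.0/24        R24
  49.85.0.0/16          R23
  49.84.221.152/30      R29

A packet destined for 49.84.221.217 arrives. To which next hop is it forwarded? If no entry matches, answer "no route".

Routes whose prefix contains 49.84.221.217:
  48.0.0.0/6 (48.0.0.0 - 51.255.255.255) -> R26
  48.0.0.0/7 (48.0.0.0 - 49.255.255.255) -> R2
  49.80.0.0/12 (49.80.0.0 - 49.95.255.255) -> R4
  49.84.0.0/15 (49.84.0.0 - 49.85.255.255) -> R6
More-specific entries that do NOT match:
  49.84.221.152/30 (49.84.221.152 - 49.84.221.155) does not contain 49.84.221.217
  49.84.221.192/28 (49.84.221.192 - 49.84.221.207) does not contain 49.84.221.217
  49.84.217.0/24 (49.84.217.0 - 49.84.217.255) does not contain 49.84.221.217
  49.84.220.0/24 (49.84.220.0 - 49.84.220.255) does not contain 49.84.221.217
  49.84.212.0/22 (49.84.212.0 - 49.84.215.255) does not contain 49.84.221.217
  49.84.200.0/21 (49.84.200.0 - 49.84.207.255) does not contain 49.84.221.217
  49.84.224.0/19 (49.84.224.0 - 49.84.255.255) does not contain 49.84.221.217
  49.85.0.0/16 (49.85.0.0 - 49.85.255.255) does not contain 49.84.221.217
Longest matching prefix is /15 -> next hop R6.

R6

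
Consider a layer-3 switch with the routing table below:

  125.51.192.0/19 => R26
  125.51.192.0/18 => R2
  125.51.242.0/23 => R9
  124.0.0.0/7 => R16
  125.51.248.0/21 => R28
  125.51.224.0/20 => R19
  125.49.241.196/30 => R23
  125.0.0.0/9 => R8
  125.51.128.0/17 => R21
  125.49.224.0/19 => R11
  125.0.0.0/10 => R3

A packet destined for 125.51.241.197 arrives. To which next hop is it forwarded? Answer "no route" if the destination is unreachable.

R2

Routes whose prefix contains 125.51.241.197:
  124.0.0.0/7 (124.0.0.0 - 125.255.255.255) -> R16
  125.0.0.0/9 (125.0.0.0 - 125.127.255.255) -> R8
  125.0.0.0/10 (125.0.0.0 - 125.63.255.255) -> R3
  125.51.128.0/17 (125.51.128.0 - 125.51.255.255) -> R21
  125.51.192.0/18 (125.51.192.0 - 125.51.255.255) -> R2
More-specific entries that do NOT match:
  125.49.241.196/30 (125.49.241.196 - 125.49.241.199) does not contain 125.51.241.197
  125.51.242.0/23 (125.51.242.0 - 125.51.243.255) does not contain 125.51.241.197
  125.51.248.0/21 (125.51.248.0 - 125.51.255.255) does not contain 125.51.241.197
  125.51.224.0/20 (125.51.224.0 - 125.51.239.255) does not contain 125.51.241.197
  125.51.192.0/19 (125.51.192.0 - 125.51.223.255) does not contain 125.51.241.197
  125.49.224.0/19 (125.49.224.0 - 125.49.255.255) does not contain 125.51.241.197
Longest matching prefix is /18 -> next hop R2.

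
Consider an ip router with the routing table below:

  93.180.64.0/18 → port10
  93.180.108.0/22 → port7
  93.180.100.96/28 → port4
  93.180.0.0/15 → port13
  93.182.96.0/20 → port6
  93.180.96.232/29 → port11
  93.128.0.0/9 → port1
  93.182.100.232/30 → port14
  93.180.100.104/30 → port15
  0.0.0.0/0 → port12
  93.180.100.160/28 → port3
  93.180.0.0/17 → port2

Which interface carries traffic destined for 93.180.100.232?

port10

Routes whose prefix contains 93.180.100.232:
  0.0.0.0/0 (default, matches everything) -> port12
  93.128.0.0/9 (93.128.0.0 - 93.255.255.255) -> port1
  93.180.0.0/15 (93.180.0.0 - 93.181.255.255) -> port13
  93.180.0.0/17 (93.180.0.0 - 93.180.127.255) -> port2
  93.180.64.0/18 (93.180.64.0 - 93.180.127.255) -> port10
More-specific entries that do NOT match:
  93.182.100.232/30 (93.182.100.232 - 93.182.100.235) does not contain 93.180.100.232
  93.180.100.104/30 (93.180.100.104 - 93.180.100.107) does not contain 93.180.100.232
  93.180.96.232/29 (93.180.96.232 - 93.180.96.239) does not contain 93.180.100.232
  93.180.100.96/28 (93.180.100.96 - 93.180.100.111) does not contain 93.180.100.232
  93.180.100.160/28 (93.180.100.160 - 93.180.100.175) does not contain 93.180.100.232
  93.180.108.0/22 (93.180.108.0 - 93.180.111.255) does not contain 93.180.100.232
  93.182.96.0/20 (93.182.96.0 - 93.182.111.255) does not contain 93.180.100.232
Longest matching prefix is /18 -> interface port10.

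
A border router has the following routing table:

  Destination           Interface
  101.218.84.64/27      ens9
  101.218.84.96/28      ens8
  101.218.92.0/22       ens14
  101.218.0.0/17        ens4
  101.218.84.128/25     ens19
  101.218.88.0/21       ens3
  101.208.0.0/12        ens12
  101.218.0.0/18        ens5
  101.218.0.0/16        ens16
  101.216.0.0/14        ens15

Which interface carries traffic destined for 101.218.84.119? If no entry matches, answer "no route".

Routes whose prefix contains 101.218.84.119:
  101.208.0.0/12 (101.208.0.0 - 101.223.255.255) -> ens12
  101.216.0.0/14 (101.216.0.0 - 101.219.255.255) -> ens15
  101.218.0.0/16 (101.218.0.0 - 101.218.255.255) -> ens16
  101.218.0.0/17 (101.218.0.0 - 101.218.127.255) -> ens4
More-specific entries that do NOT match:
  101.218.84.96/28 (101.218.84.96 - 101.218.84.111) does not contain 101.218.84.119
  101.218.84.64/27 (101.218.84.64 - 101.218.84.95) does not contain 101.218.84.119
  101.218.84.128/25 (101.218.84.128 - 101.218.84.255) does not contain 101.218.84.119
  101.218.92.0/22 (101.218.92.0 - 101.218.95.255) does not contain 101.218.84.119
  101.218.88.0/21 (101.218.88.0 - 101.218.95.255) does not contain 101.218.84.119
  101.218.0.0/18 (101.218.0.0 - 101.218.63.255) does not contain 101.218.84.119
Longest matching prefix is /17 -> interface ens4.

ens4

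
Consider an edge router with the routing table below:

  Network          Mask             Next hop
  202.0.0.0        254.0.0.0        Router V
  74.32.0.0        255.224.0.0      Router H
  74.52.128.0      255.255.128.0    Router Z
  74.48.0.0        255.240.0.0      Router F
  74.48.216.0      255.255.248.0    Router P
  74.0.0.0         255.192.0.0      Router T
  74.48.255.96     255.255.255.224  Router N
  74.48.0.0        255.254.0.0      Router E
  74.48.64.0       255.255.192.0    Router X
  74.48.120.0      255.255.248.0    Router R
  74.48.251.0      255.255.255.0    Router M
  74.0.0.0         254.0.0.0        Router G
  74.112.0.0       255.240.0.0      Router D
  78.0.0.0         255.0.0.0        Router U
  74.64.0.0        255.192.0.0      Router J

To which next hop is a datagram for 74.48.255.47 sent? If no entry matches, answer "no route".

Router E

Routes whose prefix contains 74.48.255.47:
  74.0.0.0/7 (74.0.0.0 - 75.255.255.255) -> Router G
  74.0.0.0/10 (74.0.0.0 - 74.63.255.255) -> Router T
  74.32.0.0/11 (74.32.0.0 - 74.63.255.255) -> Router H
  74.48.0.0/12 (74.48.0.0 - 74.63.255.255) -> Router F
  74.48.0.0/15 (74.48.0.0 - 74.49.255.255) -> Router E
More-specific entries that do NOT match:
  74.48.255.96/27 (74.48.255.96 - 74.48.255.127) does not contain 74.48.255.47
  74.48.251.0/24 (74.48.251.0 - 74.48.251.255) does not contain 74.48.255.47
  74.48.216.0/21 (74.48.216.0 - 74.48.223.255) does not contain 74.48.255.47
  74.48.120.0/21 (74.48.120.0 - 74.48.127.255) does not contain 74.48.255.47
  74.48.64.0/18 (74.48.64.0 - 74.48.127.255) does not contain 74.48.255.47
  74.52.128.0/17 (74.52.128.0 - 74.52.255.255) does not contain 74.48.255.47
Longest matching prefix is /15 -> next hop Router E.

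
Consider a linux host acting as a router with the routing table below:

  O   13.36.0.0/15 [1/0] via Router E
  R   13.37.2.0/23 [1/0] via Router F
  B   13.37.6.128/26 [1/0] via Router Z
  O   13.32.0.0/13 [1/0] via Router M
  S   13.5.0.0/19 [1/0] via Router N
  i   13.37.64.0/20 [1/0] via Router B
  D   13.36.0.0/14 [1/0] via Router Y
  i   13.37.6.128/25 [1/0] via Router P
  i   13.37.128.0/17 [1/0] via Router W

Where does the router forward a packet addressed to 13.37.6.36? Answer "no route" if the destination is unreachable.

Router E

Routes whose prefix contains 13.37.6.36:
  13.32.0.0/13 (13.32.0.0 - 13.39.255.255) -> Router M
  13.36.0.0/14 (13.36.0.0 - 13.39.255.255) -> Router Y
  13.36.0.0/15 (13.36.0.0 - 13.37.255.255) -> Router E
More-specific entries that do NOT match:
  13.37.6.128/26 (13.37.6.128 - 13.37.6.191) does not contain 13.37.6.36
  13.37.6.128/25 (13.37.6.128 - 13.37.6.255) does not contain 13.37.6.36
  13.37.2.0/23 (13.37.2.0 - 13.37.3.255) does not contain 13.37.6.36
  13.37.64.0/20 (13.37.64.0 - 13.37.79.255) does not contain 13.37.6.36
  13.5.0.0/19 (13.5.0.0 - 13.5.31.255) does not contain 13.37.6.36
  13.37.128.0/17 (13.37.128.0 - 13.37.255.255) does not contain 13.37.6.36
Longest matching prefix is /15 -> next hop Router E.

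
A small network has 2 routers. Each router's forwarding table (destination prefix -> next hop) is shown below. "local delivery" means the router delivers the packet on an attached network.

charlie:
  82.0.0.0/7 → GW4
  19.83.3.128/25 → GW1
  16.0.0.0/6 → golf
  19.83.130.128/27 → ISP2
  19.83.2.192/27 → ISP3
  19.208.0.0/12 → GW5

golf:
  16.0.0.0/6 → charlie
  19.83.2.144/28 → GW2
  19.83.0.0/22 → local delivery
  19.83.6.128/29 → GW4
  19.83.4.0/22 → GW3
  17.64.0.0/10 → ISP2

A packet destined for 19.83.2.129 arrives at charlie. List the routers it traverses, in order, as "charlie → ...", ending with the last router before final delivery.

charlie → golf

At charlie: longest match for 19.83.2.129 is 16.0.0.0/6 -> golf
At golf: longest match for 19.83.2.129 is 19.83.0.0/22 -> local delivery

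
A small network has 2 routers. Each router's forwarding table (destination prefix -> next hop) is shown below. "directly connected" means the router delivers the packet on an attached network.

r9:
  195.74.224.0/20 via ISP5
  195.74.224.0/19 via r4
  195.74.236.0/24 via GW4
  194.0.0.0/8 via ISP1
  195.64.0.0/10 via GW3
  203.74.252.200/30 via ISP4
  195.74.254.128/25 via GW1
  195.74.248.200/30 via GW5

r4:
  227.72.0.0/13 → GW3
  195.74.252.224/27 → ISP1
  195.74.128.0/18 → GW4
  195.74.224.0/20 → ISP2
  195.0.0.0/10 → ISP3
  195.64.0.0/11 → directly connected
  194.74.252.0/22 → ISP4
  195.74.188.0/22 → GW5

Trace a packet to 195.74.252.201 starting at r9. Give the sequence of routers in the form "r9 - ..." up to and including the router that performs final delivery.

At r9: longest match for 195.74.252.201 is 195.74.224.0/19 -> r4
At r4: longest match for 195.74.252.201 is 195.64.0.0/11 -> directly connected

r9 - r4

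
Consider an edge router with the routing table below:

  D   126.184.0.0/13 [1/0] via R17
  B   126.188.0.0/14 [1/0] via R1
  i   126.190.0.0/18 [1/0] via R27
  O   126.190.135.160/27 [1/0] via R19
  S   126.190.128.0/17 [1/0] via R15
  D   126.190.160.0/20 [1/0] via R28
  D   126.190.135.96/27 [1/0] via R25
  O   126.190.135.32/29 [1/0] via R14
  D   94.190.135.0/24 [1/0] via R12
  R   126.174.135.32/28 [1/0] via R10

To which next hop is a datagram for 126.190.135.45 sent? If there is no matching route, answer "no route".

R15

Routes whose prefix contains 126.190.135.45:
  126.184.0.0/13 (126.184.0.0 - 126.191.255.255) -> R17
  126.188.0.0/14 (126.188.0.0 - 126.191.255.255) -> R1
  126.190.128.0/17 (126.190.128.0 - 126.190.255.255) -> R15
More-specific entries that do NOT match:
  126.190.135.32/29 (126.190.135.32 - 126.190.135.39) does not contain 126.190.135.45
  126.174.135.32/28 (126.174.135.32 - 126.174.135.47) does not contain 126.190.135.45
  126.190.135.160/27 (126.190.135.160 - 126.190.135.191) does not contain 126.190.135.45
  126.190.135.96/27 (126.190.135.96 - 126.190.135.127) does not contain 126.190.135.45
  94.190.135.0/24 (94.190.135.0 - 94.190.135.255) does not contain 126.190.135.45
  126.190.160.0/20 (126.190.160.0 - 126.190.175.255) does not contain 126.190.135.45
  126.190.0.0/18 (126.190.0.0 - 126.190.63.255) does not contain 126.190.135.45
Longest matching prefix is /17 -> next hop R15.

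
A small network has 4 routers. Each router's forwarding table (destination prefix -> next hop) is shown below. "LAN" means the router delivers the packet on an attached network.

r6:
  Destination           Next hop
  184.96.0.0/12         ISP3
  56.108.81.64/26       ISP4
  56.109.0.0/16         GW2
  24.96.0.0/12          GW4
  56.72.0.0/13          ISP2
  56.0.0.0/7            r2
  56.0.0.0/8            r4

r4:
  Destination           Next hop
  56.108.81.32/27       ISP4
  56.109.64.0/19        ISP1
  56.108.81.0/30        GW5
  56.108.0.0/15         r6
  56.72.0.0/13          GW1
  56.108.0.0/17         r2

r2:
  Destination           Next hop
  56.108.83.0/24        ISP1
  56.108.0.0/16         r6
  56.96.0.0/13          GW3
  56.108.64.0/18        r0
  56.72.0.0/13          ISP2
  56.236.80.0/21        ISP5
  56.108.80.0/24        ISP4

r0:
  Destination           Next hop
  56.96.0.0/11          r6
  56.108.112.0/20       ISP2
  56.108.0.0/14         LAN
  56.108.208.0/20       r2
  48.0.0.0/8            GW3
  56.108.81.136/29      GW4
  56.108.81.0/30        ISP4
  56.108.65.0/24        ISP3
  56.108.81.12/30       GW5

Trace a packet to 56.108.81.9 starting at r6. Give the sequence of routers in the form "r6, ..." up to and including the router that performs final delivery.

r6, r4, r2, r0

At r6: longest match for 56.108.81.9 is 56.0.0.0/8 -> r4
At r4: longest match for 56.108.81.9 is 56.108.0.0/17 -> r2
At r2: longest match for 56.108.81.9 is 56.108.64.0/18 -> r0
At r0: longest match for 56.108.81.9 is 56.108.0.0/14 -> LAN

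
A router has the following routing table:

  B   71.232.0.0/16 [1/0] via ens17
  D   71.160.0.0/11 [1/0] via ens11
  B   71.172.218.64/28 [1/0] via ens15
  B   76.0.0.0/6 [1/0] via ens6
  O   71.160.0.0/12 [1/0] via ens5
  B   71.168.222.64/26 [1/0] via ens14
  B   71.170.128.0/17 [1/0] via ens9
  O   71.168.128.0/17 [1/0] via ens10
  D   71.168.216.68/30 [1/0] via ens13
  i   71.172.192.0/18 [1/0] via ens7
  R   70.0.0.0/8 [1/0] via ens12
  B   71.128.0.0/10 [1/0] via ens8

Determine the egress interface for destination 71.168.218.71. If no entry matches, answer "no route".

Routes whose prefix contains 71.168.218.71:
  71.128.0.0/10 (71.128.0.0 - 71.191.255.255) -> ens8
  71.160.0.0/11 (71.160.0.0 - 71.191.255.255) -> ens11
  71.160.0.0/12 (71.160.0.0 - 71.175.255.255) -> ens5
  71.168.128.0/17 (71.168.128.0 - 71.168.255.255) -> ens10
More-specific entries that do NOT match:
  71.168.216.68/30 (71.168.216.68 - 71.168.216.71) does not contain 71.168.218.71
  71.172.218.64/28 (71.172.218.64 - 71.172.218.79) does not contain 71.168.218.71
  71.168.222.64/26 (71.168.222.64 - 71.168.222.127) does not contain 71.168.218.71
  71.172.192.0/18 (71.172.192.0 - 71.172.255.255) does not contain 71.168.218.71
Longest matching prefix is /17 -> interface ens10.

ens10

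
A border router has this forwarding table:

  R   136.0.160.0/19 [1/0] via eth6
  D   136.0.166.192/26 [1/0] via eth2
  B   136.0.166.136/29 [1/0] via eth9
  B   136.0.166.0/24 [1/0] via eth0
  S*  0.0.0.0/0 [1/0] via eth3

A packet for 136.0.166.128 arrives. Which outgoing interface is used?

eth0

Routes whose prefix contains 136.0.166.128:
  0.0.0.0/0 (default, matches everything) -> eth3
  136.0.160.0/19 (136.0.160.0 - 136.0.191.255) -> eth6
  136.0.166.0/24 (136.0.166.0 - 136.0.166.255) -> eth0
More-specific entries that do NOT match:
  136.0.166.136/29 (136.0.166.136 - 136.0.166.143) does not contain 136.0.166.128
  136.0.166.192/26 (136.0.166.192 - 136.0.166.255) does not contain 136.0.166.128
Longest matching prefix is /24 -> interface eth0.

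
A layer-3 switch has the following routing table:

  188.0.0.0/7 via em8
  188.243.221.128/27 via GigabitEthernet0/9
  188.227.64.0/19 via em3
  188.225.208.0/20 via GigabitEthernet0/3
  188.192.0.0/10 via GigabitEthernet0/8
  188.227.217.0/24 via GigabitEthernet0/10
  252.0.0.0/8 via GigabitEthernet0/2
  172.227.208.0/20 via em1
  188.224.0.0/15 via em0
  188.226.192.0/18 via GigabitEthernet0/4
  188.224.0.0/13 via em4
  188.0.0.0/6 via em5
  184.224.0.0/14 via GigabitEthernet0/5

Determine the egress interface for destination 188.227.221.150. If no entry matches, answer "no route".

Routes whose prefix contains 188.227.221.150:
  188.0.0.0/6 (188.0.0.0 - 191.255.255.255) -> em5
  188.0.0.0/7 (188.0.0.0 - 189.255.255.255) -> em8
  188.192.0.0/10 (188.192.0.0 - 188.255.255.255) -> GigabitEthernet0/8
  188.224.0.0/13 (188.224.0.0 - 188.231.255.255) -> em4
More-specific entries that do NOT match:
  188.243.221.128/27 (188.243.221.128 - 188.243.221.159) does not contain 188.227.221.150
  188.227.217.0/24 (188.227.217.0 - 188.227.217.255) does not contain 188.227.221.150
  188.225.208.0/20 (188.225.208.0 - 188.225.223.255) does not contain 188.227.221.150
  172.227.208.0/20 (172.227.208.0 - 172.227.223.255) does not contain 188.227.221.150
  188.227.64.0/19 (188.227.64.0 - 188.227.95.255) does not contain 188.227.221.150
  188.226.192.0/18 (188.226.192.0 - 188.226.255.255) does not contain 188.227.221.150
  188.224.0.0/15 (188.224.0.0 - 188.225.255.255) does not contain 188.227.221.150
  184.224.0.0/14 (184.224.0.0 - 184.227.255.255) does not contain 188.227.221.150
Longest matching prefix is /13 -> interface em4.

em4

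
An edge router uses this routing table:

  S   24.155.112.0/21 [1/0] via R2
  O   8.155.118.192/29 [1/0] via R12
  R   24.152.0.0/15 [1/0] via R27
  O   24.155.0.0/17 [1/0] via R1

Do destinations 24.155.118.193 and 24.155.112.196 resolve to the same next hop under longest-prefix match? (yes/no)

24.155.118.193: longest match 24.155.112.0/21 -> R2
24.155.112.196: longest match 24.155.112.0/21 -> R2

yes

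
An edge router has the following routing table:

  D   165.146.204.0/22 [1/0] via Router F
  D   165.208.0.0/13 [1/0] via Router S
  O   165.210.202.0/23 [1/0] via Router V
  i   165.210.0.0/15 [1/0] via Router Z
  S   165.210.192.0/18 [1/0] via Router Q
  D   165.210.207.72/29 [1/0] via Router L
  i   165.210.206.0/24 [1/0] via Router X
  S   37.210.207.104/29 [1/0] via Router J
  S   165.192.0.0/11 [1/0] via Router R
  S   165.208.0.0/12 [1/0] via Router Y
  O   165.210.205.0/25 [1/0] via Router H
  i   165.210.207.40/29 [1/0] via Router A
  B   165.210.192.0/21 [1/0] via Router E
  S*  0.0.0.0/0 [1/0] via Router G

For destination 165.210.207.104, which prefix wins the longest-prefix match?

Entries matching 165.210.207.104:
  0.0.0.0/0 (default, matches everything)
  165.192.0.0/11 (165.192.0.0 - 165.223.255.255)
  165.208.0.0/12 (165.208.0.0 - 165.223.255.255)
  165.208.0.0/13 (165.208.0.0 - 165.215.255.255)
  165.210.0.0/15 (165.210.0.0 - 165.211.255.255)
  165.210.192.0/18 (165.210.192.0 - 165.210.255.255)
Most specific is 165.210.192.0/18.

165.210.192.0/18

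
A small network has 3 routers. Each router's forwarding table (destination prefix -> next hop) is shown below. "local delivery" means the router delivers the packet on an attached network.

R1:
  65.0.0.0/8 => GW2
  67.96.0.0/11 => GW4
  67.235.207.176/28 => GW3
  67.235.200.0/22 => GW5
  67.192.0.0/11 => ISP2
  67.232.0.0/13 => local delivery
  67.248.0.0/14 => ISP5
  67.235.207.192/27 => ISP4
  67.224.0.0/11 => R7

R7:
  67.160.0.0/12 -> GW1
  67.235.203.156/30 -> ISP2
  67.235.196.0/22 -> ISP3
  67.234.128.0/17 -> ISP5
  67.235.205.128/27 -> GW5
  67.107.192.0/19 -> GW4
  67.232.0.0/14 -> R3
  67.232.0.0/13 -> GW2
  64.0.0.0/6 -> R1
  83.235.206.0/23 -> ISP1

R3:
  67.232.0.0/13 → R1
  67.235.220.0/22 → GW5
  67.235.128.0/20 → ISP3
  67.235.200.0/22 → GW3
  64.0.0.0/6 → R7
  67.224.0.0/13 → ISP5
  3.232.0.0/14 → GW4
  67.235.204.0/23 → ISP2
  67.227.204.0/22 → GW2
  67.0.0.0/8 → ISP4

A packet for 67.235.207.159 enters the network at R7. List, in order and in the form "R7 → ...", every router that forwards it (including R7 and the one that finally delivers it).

At R7: longest match for 67.235.207.159 is 67.232.0.0/14 -> R3
At R3: longest match for 67.235.207.159 is 67.232.0.0/13 -> R1
At R1: longest match for 67.235.207.159 is 67.232.0.0/13 -> local delivery

R7 → R3 → R1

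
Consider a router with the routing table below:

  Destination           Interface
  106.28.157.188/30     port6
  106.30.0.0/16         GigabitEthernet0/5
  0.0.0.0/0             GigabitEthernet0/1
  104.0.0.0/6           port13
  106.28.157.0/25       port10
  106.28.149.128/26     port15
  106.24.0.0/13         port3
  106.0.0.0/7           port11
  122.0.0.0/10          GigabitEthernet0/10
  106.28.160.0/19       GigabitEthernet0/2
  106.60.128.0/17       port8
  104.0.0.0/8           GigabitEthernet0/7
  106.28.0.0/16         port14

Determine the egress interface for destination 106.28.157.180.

Routes whose prefix contains 106.28.157.180:
  0.0.0.0/0 (default, matches everything) -> GigabitEthernet0/1
  104.0.0.0/6 (104.0.0.0 - 107.255.255.255) -> port13
  106.0.0.0/7 (106.0.0.0 - 107.255.255.255) -> port11
  106.24.0.0/13 (106.24.0.0 - 106.31.255.255) -> port3
  106.28.0.0/16 (106.28.0.0 - 106.28.255.255) -> port14
More-specific entries that do NOT match:
  106.28.157.188/30 (106.28.157.188 - 106.28.157.191) does not contain 106.28.157.180
  106.28.149.128/26 (106.28.149.128 - 106.28.149.191) does not contain 106.28.157.180
  106.28.157.0/25 (106.28.157.0 - 106.28.157.127) does not contain 106.28.157.180
  106.28.160.0/19 (106.28.160.0 - 106.28.191.255) does not contain 106.28.157.180
  106.60.128.0/17 (106.60.128.0 - 106.60.255.255) does not contain 106.28.157.180
Longest matching prefix is /16 -> interface port14.

port14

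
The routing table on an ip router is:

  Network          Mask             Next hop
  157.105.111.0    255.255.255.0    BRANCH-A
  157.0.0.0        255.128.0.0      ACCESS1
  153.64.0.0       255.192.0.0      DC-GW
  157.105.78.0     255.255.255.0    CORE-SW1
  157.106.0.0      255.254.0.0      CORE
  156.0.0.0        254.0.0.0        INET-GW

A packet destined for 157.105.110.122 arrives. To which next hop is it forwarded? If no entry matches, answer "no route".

ACCESS1

Routes whose prefix contains 157.105.110.122:
  156.0.0.0/7 (156.0.0.0 - 157.255.255.255) -> INET-GW
  157.0.0.0/9 (157.0.0.0 - 157.127.255.255) -> ACCESS1
More-specific entries that do NOT match:
  157.105.111.0/24 (157.105.111.0 - 157.105.111.255) does not contain 157.105.110.122
  157.105.78.0/24 (157.105.78.0 - 157.105.78.255) does not contain 157.105.110.122
  157.106.0.0/15 (157.106.0.0 - 157.107.255.255) does not contain 157.105.110.122
  153.64.0.0/10 (153.64.0.0 - 153.127.255.255) does not contain 157.105.110.122
Longest matching prefix is /9 -> next hop ACCESS1.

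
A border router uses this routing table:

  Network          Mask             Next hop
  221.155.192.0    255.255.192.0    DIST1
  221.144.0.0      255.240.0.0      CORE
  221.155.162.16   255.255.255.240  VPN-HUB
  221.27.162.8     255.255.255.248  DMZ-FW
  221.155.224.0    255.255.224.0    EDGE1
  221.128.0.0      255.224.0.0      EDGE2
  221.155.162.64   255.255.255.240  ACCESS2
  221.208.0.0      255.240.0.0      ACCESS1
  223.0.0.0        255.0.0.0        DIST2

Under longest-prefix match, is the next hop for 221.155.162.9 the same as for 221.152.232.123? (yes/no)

221.155.162.9: longest match 221.144.0.0/12 -> CORE
221.152.232.123: longest match 221.144.0.0/12 -> CORE

yes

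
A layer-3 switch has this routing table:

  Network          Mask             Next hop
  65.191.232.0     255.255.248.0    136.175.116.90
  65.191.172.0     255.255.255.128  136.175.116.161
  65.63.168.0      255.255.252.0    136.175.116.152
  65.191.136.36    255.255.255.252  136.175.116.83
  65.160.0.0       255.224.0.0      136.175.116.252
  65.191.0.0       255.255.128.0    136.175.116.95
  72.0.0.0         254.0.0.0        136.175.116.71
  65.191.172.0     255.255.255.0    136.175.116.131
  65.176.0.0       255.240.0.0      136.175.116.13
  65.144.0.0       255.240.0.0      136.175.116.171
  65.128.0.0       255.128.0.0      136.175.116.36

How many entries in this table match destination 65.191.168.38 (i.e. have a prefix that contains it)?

Prefixes containing 65.191.168.38:
  65.128.0.0/9 (65.128.0.0 - 65.255.255.255)
  65.160.0.0/11 (65.160.0.0 - 65.191.255.255)
  65.176.0.0/12 (65.176.0.0 - 65.191.255.255)
Total matching entries: 3.

3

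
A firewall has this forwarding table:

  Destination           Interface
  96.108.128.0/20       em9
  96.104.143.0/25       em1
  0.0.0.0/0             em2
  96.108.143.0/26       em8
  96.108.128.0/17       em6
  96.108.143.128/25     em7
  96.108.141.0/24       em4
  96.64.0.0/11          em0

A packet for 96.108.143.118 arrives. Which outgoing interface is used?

Routes whose prefix contains 96.108.143.118:
  0.0.0.0/0 (default, matches everything) -> em2
  96.108.128.0/17 (96.108.128.0 - 96.108.255.255) -> em6
  96.108.128.0/20 (96.108.128.0 - 96.108.143.255) -> em9
More-specific entries that do NOT match:
  96.108.143.0/26 (96.108.143.0 - 96.108.143.63) does not contain 96.108.143.118
  96.104.143.0/25 (96.104.143.0 - 96.104.143.127) does not contain 96.108.143.118
  96.108.143.128/25 (96.108.143.128 - 96.108.143.255) does not contain 96.108.143.118
  96.108.141.0/24 (96.108.141.0 - 96.108.141.255) does not contain 96.108.143.118
Longest matching prefix is /20 -> interface em9.

em9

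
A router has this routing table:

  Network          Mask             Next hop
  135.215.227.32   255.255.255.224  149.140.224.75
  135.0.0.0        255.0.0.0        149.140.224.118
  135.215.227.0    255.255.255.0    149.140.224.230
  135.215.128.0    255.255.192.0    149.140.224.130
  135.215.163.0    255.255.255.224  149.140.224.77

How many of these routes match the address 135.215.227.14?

Prefixes containing 135.215.227.14:
  135.0.0.0/8 (135.0.0.0 - 135.255.255.255)
  135.215.227.0/24 (135.215.227.0 - 135.215.227.255)
Total matching entries: 2.

2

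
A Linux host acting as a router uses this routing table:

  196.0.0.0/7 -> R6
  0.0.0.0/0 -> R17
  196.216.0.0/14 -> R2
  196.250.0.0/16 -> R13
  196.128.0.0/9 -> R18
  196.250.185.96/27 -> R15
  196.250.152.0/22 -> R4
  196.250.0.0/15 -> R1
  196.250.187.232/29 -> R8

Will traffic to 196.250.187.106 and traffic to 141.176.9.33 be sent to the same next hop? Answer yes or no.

no

196.250.187.106: longest match 196.250.0.0/16 -> R13
141.176.9.33: longest match 0.0.0.0/0 -> R17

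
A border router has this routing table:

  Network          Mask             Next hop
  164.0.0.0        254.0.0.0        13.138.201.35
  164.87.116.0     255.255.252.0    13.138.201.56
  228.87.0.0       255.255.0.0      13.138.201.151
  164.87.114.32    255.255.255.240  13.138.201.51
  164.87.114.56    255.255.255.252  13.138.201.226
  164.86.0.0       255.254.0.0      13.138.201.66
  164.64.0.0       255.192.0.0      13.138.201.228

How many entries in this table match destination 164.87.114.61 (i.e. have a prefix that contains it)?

Prefixes containing 164.87.114.61:
  164.0.0.0/7 (164.0.0.0 - 165.255.255.255)
  164.64.0.0/10 (164.64.0.0 - 164.127.255.255)
  164.86.0.0/15 (164.86.0.0 - 164.87.255.255)
Total matching entries: 3.

3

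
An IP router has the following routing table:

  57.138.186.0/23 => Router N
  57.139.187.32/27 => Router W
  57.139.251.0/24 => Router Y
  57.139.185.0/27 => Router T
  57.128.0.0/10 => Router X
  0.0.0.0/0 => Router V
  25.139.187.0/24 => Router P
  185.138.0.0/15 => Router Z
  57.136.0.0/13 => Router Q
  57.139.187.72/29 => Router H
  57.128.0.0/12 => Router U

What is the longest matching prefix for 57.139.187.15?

Entries matching 57.139.187.15:
  0.0.0.0/0 (default, matches everything)
  57.128.0.0/10 (57.128.0.0 - 57.191.255.255)
  57.128.0.0/12 (57.128.0.0 - 57.143.255.255)
  57.136.0.0/13 (57.136.0.0 - 57.143.255.255)
Most specific is 57.136.0.0/13.

57.136.0.0/13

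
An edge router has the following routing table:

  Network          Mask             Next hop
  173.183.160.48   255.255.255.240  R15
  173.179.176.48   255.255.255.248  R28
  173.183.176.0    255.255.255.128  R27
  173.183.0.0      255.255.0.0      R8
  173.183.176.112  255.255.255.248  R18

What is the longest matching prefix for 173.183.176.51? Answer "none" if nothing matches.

173.183.176.0/25

Entries matching 173.183.176.51:
  173.183.0.0/16 (173.183.0.0 - 173.183.255.255)
  173.183.176.0/25 (173.183.176.0 - 173.183.176.127)
Most specific is 173.183.176.0/25.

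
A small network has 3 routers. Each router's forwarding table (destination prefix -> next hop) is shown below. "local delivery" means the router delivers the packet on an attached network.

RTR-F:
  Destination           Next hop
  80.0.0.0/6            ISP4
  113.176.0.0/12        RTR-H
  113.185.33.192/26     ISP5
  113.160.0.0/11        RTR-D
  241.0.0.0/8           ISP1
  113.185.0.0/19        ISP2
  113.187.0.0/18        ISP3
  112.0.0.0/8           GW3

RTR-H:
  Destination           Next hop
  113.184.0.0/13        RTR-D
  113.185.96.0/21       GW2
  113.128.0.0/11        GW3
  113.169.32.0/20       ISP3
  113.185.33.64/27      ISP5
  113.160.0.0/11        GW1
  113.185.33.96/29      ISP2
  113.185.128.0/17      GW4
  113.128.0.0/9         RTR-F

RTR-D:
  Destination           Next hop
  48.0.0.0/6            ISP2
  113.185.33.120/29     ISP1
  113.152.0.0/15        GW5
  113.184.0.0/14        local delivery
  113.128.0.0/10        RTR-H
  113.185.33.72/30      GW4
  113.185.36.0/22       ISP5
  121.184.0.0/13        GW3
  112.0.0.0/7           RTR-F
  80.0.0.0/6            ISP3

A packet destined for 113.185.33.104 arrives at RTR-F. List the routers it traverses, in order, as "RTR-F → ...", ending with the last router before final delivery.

RTR-F → RTR-H → RTR-D

At RTR-F: longest match for 113.185.33.104 is 113.176.0.0/12 -> RTR-H
At RTR-H: longest match for 113.185.33.104 is 113.184.0.0/13 -> RTR-D
At RTR-D: longest match for 113.185.33.104 is 113.184.0.0/14 -> local delivery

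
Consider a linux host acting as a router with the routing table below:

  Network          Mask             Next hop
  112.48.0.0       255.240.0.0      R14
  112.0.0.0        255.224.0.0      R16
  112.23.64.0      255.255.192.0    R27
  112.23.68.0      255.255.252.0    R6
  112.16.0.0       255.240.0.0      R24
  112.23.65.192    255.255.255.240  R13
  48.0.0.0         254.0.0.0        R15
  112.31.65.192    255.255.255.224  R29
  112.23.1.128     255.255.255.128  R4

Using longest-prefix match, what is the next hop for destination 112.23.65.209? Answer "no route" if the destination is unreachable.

R27

Routes whose prefix contains 112.23.65.209:
  112.0.0.0/11 (112.0.0.0 - 112.31.255.255) -> R16
  112.16.0.0/12 (112.16.0.0 - 112.31.255.255) -> R24
  112.23.64.0/18 (112.23.64.0 - 112.23.127.255) -> R27
More-specific entries that do NOT match:
  112.23.65.192/28 (112.23.65.192 - 112.23.65.207) does not contain 112.23.65.209
  112.31.65.192/27 (112.31.65.192 - 112.31.65.223) does not contain 112.23.65.209
  112.23.1.128/25 (112.23.1.128 - 112.23.1.255) does not contain 112.23.65.209
  112.23.68.0/22 (112.23.68.0 - 112.23.71.255) does not contain 112.23.65.209
Longest matching prefix is /18 -> next hop R27.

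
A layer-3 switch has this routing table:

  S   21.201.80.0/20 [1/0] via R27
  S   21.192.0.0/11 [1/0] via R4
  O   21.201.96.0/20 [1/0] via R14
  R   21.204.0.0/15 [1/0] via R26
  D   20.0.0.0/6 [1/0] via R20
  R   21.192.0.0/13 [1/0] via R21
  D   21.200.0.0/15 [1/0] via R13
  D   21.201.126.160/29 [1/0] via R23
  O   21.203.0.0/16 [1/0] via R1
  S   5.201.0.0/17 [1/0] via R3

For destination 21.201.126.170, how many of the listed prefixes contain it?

3

Prefixes containing 21.201.126.170:
  20.0.0.0/6 (20.0.0.0 - 23.255.255.255)
  21.192.0.0/11 (21.192.0.0 - 21.223.255.255)
  21.200.0.0/15 (21.200.0.0 - 21.201.255.255)
Total matching entries: 3.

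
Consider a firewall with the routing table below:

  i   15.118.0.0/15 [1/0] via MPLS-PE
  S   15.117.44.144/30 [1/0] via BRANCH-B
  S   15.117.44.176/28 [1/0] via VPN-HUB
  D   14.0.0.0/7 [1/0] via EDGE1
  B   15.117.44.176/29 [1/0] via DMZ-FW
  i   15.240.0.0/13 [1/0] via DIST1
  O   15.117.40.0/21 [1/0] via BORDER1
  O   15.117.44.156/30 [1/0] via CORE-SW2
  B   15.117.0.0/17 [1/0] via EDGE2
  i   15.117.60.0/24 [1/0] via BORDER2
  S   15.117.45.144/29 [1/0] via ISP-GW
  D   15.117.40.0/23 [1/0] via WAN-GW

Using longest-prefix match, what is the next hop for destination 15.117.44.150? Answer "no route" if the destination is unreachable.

Routes whose prefix contains 15.117.44.150:
  14.0.0.0/7 (14.0.0.0 - 15.255.255.255) -> EDGE1
  15.117.0.0/17 (15.117.0.0 - 15.117.127.255) -> EDGE2
  15.117.40.0/21 (15.117.40.0 - 15.117.47.255) -> BORDER1
More-specific entries that do NOT match:
  15.117.44.144/30 (15.117.44.144 - 15.117.44.147) does not contain 15.117.44.150
  15.117.44.156/30 (15.117.44.156 - 15.117.44.159) does not contain 15.117.44.150
  15.117.44.176/29 (15.117.44.176 - 15.117.44.183) does not contain 15.117.44.150
  15.117.45.144/29 (15.117.45.144 - 15.117.45.151) does not contain 15.117.44.150
  15.117.44.176/28 (15.117.44.176 - 15.117.44.191) does not contain 15.117.44.150
  15.117.60.0/24 (15.117.60.0 - 15.117.60.255) does not contain 15.117.44.150
  15.117.40.0/23 (15.117.40.0 - 15.117.41.255) does not contain 15.117.44.150
Longest matching prefix is /21 -> next hop BORDER1.

BORDER1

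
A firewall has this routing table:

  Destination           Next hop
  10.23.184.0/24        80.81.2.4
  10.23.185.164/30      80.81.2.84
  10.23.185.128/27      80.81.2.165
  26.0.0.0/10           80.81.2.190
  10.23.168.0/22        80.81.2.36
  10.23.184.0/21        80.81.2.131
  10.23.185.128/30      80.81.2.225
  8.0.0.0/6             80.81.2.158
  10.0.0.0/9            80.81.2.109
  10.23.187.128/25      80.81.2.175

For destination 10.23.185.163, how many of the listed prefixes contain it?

3

Prefixes containing 10.23.185.163:
  8.0.0.0/6 (8.0.0.0 - 11.255.255.255)
  10.0.0.0/9 (10.0.0.0 - 10.127.255.255)
  10.23.184.0/21 (10.23.184.0 - 10.23.191.255)
Total matching entries: 3.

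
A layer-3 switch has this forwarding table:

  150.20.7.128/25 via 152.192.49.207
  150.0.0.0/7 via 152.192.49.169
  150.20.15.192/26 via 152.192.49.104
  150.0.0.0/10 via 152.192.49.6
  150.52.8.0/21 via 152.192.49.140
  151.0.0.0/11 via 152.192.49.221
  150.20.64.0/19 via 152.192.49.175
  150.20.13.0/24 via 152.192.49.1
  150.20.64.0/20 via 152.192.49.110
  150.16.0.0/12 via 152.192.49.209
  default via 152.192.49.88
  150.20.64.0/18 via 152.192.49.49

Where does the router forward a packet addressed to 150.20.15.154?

152.192.49.209

Routes whose prefix contains 150.20.15.154:
  0.0.0.0/0 (default, matches everything) -> 152.192.49.88
  150.0.0.0/7 (150.0.0.0 - 151.255.255.255) -> 152.192.49.169
  150.0.0.0/10 (150.0.0.0 - 150.63.255.255) -> 152.192.49.6
  150.16.0.0/12 (150.16.0.0 - 150.31.255.255) -> 152.192.49.209
More-specific entries that do NOT match:
  150.20.15.192/26 (150.20.15.192 - 150.20.15.255) does not contain 150.20.15.154
  150.20.7.128/25 (150.20.7.128 - 150.20.7.255) does not contain 150.20.15.154
  150.20.13.0/24 (150.20.13.0 - 150.20.13.255) does not contain 150.20.15.154
  150.52.8.0/21 (150.52.8.0 - 150.52.15.255) does not contain 150.20.15.154
  150.20.64.0/20 (150.20.64.0 - 150.20.79.255) does not contain 150.20.15.154
  150.20.64.0/19 (150.20.64.0 - 150.20.95.255) does not contain 150.20.15.154
  150.20.64.0/18 (150.20.64.0 - 150.20.127.255) does not contain 150.20.15.154
Longest matching prefix is /12 -> next hop 152.192.49.209.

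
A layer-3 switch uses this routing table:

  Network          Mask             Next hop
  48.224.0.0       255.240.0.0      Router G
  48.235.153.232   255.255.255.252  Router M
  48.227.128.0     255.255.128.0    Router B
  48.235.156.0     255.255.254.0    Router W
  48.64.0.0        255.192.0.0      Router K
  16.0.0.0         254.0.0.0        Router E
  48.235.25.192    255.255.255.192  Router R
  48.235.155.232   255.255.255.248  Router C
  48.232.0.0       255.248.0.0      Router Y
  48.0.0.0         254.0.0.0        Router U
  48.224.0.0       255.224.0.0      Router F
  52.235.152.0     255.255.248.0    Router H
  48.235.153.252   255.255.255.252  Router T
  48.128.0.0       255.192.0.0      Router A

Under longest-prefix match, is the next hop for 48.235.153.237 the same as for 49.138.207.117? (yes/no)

no

48.235.153.237: longest match 48.232.0.0/13 -> Router Y
49.138.207.117: longest match 48.0.0.0/7 -> Router U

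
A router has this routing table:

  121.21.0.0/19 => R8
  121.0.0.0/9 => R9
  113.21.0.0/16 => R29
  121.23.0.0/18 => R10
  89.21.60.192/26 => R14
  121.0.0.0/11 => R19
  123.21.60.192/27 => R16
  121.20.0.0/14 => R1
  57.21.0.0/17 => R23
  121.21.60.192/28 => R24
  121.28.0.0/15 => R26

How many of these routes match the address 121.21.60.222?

Prefixes containing 121.21.60.222:
  121.0.0.0/9 (121.0.0.0 - 121.127.255.255)
  121.0.0.0/11 (121.0.0.0 - 121.31.255.255)
  121.20.0.0/14 (121.20.0.0 - 121.23.255.255)
Total matching entries: 3.

3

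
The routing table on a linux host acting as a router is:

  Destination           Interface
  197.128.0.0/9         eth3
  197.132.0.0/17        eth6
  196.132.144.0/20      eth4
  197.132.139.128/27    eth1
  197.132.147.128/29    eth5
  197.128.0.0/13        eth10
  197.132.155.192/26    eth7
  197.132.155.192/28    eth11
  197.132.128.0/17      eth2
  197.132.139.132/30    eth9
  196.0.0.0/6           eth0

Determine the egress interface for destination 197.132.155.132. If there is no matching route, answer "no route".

Routes whose prefix contains 197.132.155.132:
  196.0.0.0/6 (196.0.0.0 - 199.255.255.255) -> eth0
  197.128.0.0/9 (197.128.0.0 - 197.255.255.255) -> eth3
  197.128.0.0/13 (197.128.0.0 - 197.135.255.255) -> eth10
  197.132.128.0/17 (197.132.128.0 - 197.132.255.255) -> eth2
More-specific entries that do NOT match:
  197.132.139.132/30 (197.132.139.132 - 197.132.139.135) does not contain 197.132.155.132
  197.132.147.128/29 (197.132.147.128 - 197.132.147.135) does not contain 197.132.155.132
  197.132.155.192/28 (197.132.155.192 - 197.132.155.207) does not contain 197.132.155.132
  197.132.139.128/27 (197.132.139.128 - 197.132.139.159) does not contain 197.132.155.132
  197.132.155.192/26 (197.132.155.192 - 197.132.155.255) does not contain 197.132.155.132
  196.132.144.0/20 (196.132.144.0 - 196.132.159.255) does not contain 197.132.155.132
Longest matching prefix is /17 -> interface eth2.

eth2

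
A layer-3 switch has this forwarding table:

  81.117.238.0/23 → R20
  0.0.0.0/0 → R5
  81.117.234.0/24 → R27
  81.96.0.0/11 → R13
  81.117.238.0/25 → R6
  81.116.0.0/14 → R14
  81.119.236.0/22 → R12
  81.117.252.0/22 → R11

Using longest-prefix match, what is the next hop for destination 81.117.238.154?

Routes whose prefix contains 81.117.238.154:
  0.0.0.0/0 (default, matches everything) -> R5
  81.96.0.0/11 (81.96.0.0 - 81.127.255.255) -> R13
  81.116.0.0/14 (81.116.0.0 - 81.119.255.255) -> R14
  81.117.238.0/23 (81.117.238.0 - 81.117.239.255) -> R20
More-specific entries that do NOT match:
  81.117.238.0/25 (81.117.238.0 - 81.117.238.127) does not contain 81.117.238.154
  81.117.234.0/24 (81.117.234.0 - 81.117.234.255) does not contain 81.117.238.154
Longest matching prefix is /23 -> next hop R20.

R20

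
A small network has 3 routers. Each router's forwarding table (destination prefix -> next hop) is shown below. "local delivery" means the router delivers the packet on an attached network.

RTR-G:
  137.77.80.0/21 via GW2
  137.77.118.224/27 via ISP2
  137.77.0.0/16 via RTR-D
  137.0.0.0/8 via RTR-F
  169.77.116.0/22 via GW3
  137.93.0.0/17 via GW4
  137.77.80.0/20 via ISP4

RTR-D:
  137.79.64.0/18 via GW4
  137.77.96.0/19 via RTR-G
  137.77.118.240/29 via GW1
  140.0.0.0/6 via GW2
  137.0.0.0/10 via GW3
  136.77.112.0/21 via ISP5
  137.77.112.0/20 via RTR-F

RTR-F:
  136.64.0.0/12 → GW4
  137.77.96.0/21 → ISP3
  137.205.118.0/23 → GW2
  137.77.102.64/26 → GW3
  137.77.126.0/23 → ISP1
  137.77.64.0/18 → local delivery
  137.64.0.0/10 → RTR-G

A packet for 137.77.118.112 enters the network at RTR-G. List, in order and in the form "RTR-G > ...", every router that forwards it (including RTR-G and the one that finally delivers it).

RTR-G > RTR-D > RTR-F

At RTR-G: longest match for 137.77.118.112 is 137.77.0.0/16 -> RTR-D
At RTR-D: longest match for 137.77.118.112 is 137.77.112.0/20 -> RTR-F
At RTR-F: longest match for 137.77.118.112 is 137.77.64.0/18 -> local delivery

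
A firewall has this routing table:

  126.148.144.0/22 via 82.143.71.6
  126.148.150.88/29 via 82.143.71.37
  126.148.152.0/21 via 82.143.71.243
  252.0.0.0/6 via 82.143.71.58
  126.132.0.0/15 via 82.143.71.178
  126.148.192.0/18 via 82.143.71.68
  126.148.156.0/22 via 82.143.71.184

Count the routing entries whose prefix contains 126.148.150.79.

No listed prefix contains 126.148.150.79.
Total matching entries: 0.

0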